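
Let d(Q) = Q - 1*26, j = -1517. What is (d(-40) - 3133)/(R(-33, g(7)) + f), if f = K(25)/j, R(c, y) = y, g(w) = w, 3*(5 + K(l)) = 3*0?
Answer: -4852883/10624 ≈ -456.79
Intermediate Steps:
K(l) = -5 (K(l) = -5 + (3*0)/3 = -5 + (1/3)*0 = -5 + 0 = -5)
d(Q) = -26 + Q (d(Q) = Q - 26 = -26 + Q)
f = 5/1517 (f = -5/(-1517) = -5*(-1/1517) = 5/1517 ≈ 0.0032960)
(d(-40) - 3133)/(R(-33, g(7)) + f) = ((-26 - 40) - 3133)/(7 + 5/1517) = (-66 - 3133)/(10624/1517) = -3199*1517/10624 = -4852883/10624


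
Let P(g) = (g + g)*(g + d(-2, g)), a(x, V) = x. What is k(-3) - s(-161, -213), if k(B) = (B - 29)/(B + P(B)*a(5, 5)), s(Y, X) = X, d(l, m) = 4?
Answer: 7061/33 ≈ 213.97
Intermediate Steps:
P(g) = 2*g*(4 + g) (P(g) = (g + g)*(g + 4) = (2*g)*(4 + g) = 2*g*(4 + g))
k(B) = (-29 + B)/(B + 10*B*(4 + B)) (k(B) = (B - 29)/(B + (2*B*(4 + B))*5) = (-29 + B)/(B + 10*B*(4 + B)))
k(-3) - s(-161, -213) = (-29 - 3)/((-3)*(41 + 10*(-3))) - 1*(-213) = -⅓*(-32)/(41 - 30) + 213 = -⅓*(-32)/11 + 213 = -⅓*1/11*(-32) + 213 = 32/33 + 213 = 7061/33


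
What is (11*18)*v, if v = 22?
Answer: 4356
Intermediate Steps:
(11*18)*v = (11*18)*22 = 198*22 = 4356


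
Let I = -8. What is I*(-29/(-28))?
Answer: -58/7 ≈ -8.2857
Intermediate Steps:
I*(-29/(-28)) = -(-232)/(-28) = -(-232)*(-1)/28 = -8*29/28 = -58/7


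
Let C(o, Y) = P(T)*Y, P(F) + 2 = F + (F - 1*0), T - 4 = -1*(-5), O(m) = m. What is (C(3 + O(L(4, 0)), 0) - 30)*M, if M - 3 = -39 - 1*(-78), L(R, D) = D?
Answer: -1260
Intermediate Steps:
T = 9 (T = 4 - 1*(-5) = 4 + 5 = 9)
P(F) = -2 + 2*F (P(F) = -2 + (F + (F - 1*0)) = -2 + (F + (F + 0)) = -2 + (F + F) = -2 + 2*F)
M = 42 (M = 3 + (-39 - 1*(-78)) = 3 + (-39 + 78) = 3 + 39 = 42)
C(o, Y) = 16*Y (C(o, Y) = (-2 + 2*9)*Y = (-2 + 18)*Y = 16*Y)
(C(3 + O(L(4, 0)), 0) - 30)*M = (16*0 - 30)*42 = (0 - 30)*42 = -30*42 = -1260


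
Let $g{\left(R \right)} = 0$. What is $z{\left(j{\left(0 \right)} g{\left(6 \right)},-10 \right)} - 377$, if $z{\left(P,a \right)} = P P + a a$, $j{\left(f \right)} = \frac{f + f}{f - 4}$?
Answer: $-277$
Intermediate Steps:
$j{\left(f \right)} = \frac{2 f}{-4 + f}$
$z{\left(P,a \right)} = P^{2} + a^{2}$
$z{\left(j{\left(0 \right)} g{\left(6 \right)},-10 \right)} - 377 = \left(\left(2 \cdot 0 \frac{1}{-4 + 0} \cdot 0\right)^{2} + \left(-10\right)^{2}\right) - 377 = \left(\left(2 \cdot 0 \frac{1}{-4} \cdot 0\right)^{2} + 100\right) - 377 = \left(\left(2 \cdot 0 \left(- \frac{1}{4}\right) 0\right)^{2} + 100\right) - 377 = \left(\left(0 \cdot 0\right)^{2} + 100\right) - 377 = \left(0^{2} + 100\right) - 377 = \left(0 + 100\right) - 377 = 100 - 377 = -277$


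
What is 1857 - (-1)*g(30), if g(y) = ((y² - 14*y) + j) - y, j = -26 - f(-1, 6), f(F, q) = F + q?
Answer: 2276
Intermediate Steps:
j = -31 (j = -26 - (-1 + 6) = -26 - 1*5 = -26 - 5 = -31)
g(y) = -31 + y² - 15*y (g(y) = ((y² - 14*y) - 31) - y = (-31 + y² - 14*y) - y = -31 + y² - 15*y)
1857 - (-1)*g(30) = 1857 - (-1)*(-31 + 30² - 15*30) = 1857 - (-1)*(-31 + 900 - 450) = 1857 - (-1)*419 = 1857 - 1*(-419) = 1857 + 419 = 2276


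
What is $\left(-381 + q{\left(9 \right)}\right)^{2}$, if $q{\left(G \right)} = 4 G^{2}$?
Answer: $3249$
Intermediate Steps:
$\left(-381 + q{\left(9 \right)}\right)^{2} = \left(-381 + 4 \cdot 9^{2}\right)^{2} = \left(-381 + 4 \cdot 81\right)^{2} = \left(-381 + 324\right)^{2} = \left(-57\right)^{2} = 3249$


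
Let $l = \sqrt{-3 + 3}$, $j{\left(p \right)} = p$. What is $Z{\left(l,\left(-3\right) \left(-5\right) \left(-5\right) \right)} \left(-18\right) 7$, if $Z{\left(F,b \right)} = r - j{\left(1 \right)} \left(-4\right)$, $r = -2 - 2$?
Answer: $0$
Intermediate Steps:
$l = 0$ ($l = \sqrt{0} = 0$)
$r = -4$
$Z{\left(F,b \right)} = 0$ ($Z{\left(F,b \right)} = -4 - 1 \left(-4\right) = -4 - -4 = -4 + 4 = 0$)
$Z{\left(l,\left(-3\right) \left(-5\right) \left(-5\right) \right)} \left(-18\right) 7 = 0 \left(-18\right) 7 = 0 \cdot 7 = 0$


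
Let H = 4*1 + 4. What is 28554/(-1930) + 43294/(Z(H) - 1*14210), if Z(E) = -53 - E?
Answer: -245525777/13771515 ≈ -17.829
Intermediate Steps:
H = 8 (H = 4 + 4 = 8)
28554/(-1930) + 43294/(Z(H) - 1*14210) = 28554/(-1930) + 43294/((-53 - 1*8) - 1*14210) = 28554*(-1/1930) + 43294/((-53 - 8) - 14210) = -14277/965 + 43294/(-61 - 14210) = -14277/965 + 43294/(-14271) = -14277/965 + 43294*(-1/14271) = -14277/965 - 43294/14271 = -245525777/13771515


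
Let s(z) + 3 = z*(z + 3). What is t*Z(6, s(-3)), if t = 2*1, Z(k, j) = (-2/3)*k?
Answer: -8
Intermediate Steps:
s(z) = -3 + z*(3 + z) (s(z) = -3 + z*(z + 3) = -3 + z*(3 + z))
Z(k, j) = -2*k/3 (Z(k, j) = (-2*⅓)*k = -2*k/3)
t = 2
t*Z(6, s(-3)) = 2*(-⅔*6) = 2*(-4) = -8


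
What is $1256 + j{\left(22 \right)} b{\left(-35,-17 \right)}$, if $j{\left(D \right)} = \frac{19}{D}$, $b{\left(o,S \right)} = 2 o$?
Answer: $\frac{13151}{11} \approx 1195.5$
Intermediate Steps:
$1256 + j{\left(22 \right)} b{\left(-35,-17 \right)} = 1256 + \frac{19}{22} \cdot 2 \left(-35\right) = 1256 + 19 \cdot \frac{1}{22} \left(-70\right) = 1256 + \frac{19}{22} \left(-70\right) = 1256 - \frac{665}{11} = \frac{13151}{11}$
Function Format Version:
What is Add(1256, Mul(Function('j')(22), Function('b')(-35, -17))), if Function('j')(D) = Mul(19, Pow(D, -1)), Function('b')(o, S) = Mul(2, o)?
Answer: Rational(13151, 11) ≈ 1195.5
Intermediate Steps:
Add(1256, Mul(Function('j')(22), Function('b')(-35, -17))) = Add(1256, Mul(Mul(19, Pow(22, -1)), Mul(2, -35))) = Add(1256, Mul(Mul(19, Rational(1, 22)), -70)) = Add(1256, Mul(Rational(19, 22), -70)) = Add(1256, Rational(-665, 11)) = Rational(13151, 11)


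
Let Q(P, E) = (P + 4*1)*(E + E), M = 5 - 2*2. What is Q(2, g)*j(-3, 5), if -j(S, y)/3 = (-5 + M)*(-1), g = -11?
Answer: 1584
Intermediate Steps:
M = 1 (M = 5 - 4 = 1)
j(S, y) = -12 (j(S, y) = -3*(-5 + 1)*(-1) = -(-12)*(-1) = -3*4 = -12)
Q(P, E) = 2*E*(4 + P) (Q(P, E) = (P + 4)*(2*E) = (4 + P)*(2*E) = 2*E*(4 + P))
Q(2, g)*j(-3, 5) = (2*(-11)*(4 + 2))*(-12) = (2*(-11)*6)*(-12) = -132*(-12) = 1584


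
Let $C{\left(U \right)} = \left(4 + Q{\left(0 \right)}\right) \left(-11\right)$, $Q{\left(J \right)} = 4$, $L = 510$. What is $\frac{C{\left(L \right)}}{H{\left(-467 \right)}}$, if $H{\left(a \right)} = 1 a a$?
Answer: $- \frac{88}{218089} \approx -0.0004035$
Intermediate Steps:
$H{\left(a \right)} = a^{2}$ ($H{\left(a \right)} = a a = a^{2}$)
$C{\left(U \right)} = -88$ ($C{\left(U \right)} = \left(4 + 4\right) \left(-11\right) = 8 \left(-11\right) = -88$)
$\frac{C{\left(L \right)}}{H{\left(-467 \right)}} = - \frac{88}{\left(-467\right)^{2}} = - \frac{88}{218089}$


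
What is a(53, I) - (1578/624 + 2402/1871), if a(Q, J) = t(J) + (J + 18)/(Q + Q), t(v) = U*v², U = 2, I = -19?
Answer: 7406534359/10312952 ≈ 718.18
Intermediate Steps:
t(v) = 2*v²
a(Q, J) = 2*J² + (18 + J)/(2*Q) (a(Q, J) = 2*J² + (J + 18)/(Q + Q) = 2*J² + (18 + J)/((2*Q)) = 2*J² + (18 + J)*(1/(2*Q)) = 2*J² + (18 + J)/(2*Q))
a(53, I) - (1578/624 + 2402/1871) = (½)*(18 - 19 + 4*53*(-19)²)/53 - (1578/624 + 2402/1871) = (½)*(1/53)*(18 - 19 + 4*53*361) - (1578*(1/624) + 2402*(1/1871)) = (½)*(1/53)*(18 - 19 + 76532) - (263/104 + 2402/1871) = (½)*(1/53)*76531 - 1*741881/194584 = 76531/106 - 741881/194584 = 7406534359/10312952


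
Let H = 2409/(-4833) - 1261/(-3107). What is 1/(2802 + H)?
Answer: 385029/1078815608 ≈ 0.00035690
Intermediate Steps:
H = -35650/385029 (H = 2409*(-1/4833) - 1261*(-1/3107) = -803/1611 + 97/239 = -35650/385029 ≈ -0.092590)
1/(2802 + H) = 1/(2802 - 35650/385029) = 1/(1078815608/385029) = 385029/1078815608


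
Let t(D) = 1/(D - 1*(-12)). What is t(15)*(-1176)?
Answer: -392/9 ≈ -43.556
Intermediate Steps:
t(D) = 1/(12 + D) (t(D) = 1/(D + 12) = 1/(12 + D))
t(15)*(-1176) = -1176/(12 + 15) = -1176/27 = (1/27)*(-1176) = -392/9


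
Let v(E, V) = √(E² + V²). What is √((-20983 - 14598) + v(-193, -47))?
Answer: √(-35581 + √39458) ≈ 188.1*I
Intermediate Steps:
√((-20983 - 14598) + v(-193, -47)) = √((-20983 - 14598) + √((-193)² + (-47)²)) = √(-35581 + √(37249 + 2209)) = √(-35581 + √39458)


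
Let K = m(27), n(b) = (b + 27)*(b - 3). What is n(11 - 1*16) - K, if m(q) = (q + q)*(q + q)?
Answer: -3092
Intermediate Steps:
n(b) = (-3 + b)*(27 + b) (n(b) = (27 + b)*(-3 + b) = (-3 + b)*(27 + b))
m(q) = 4*q² (m(q) = (2*q)*(2*q) = 4*q²)
K = 2916 (K = 4*27² = 4*729 = 2916)
n(11 - 1*16) - K = (-81 + (11 - 1*16)² + 24*(11 - 1*16)) - 1*2916 = (-81 + (11 - 16)² + 24*(11 - 16)) - 2916 = (-81 + (-5)² + 24*(-5)) - 2916 = (-81 + 25 - 120) - 2916 = -176 - 2916 = -3092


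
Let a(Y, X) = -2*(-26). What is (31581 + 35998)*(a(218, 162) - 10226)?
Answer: -687548746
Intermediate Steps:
a(Y, X) = 52
(31581 + 35998)*(a(218, 162) - 10226) = (31581 + 35998)*(52 - 10226) = 67579*(-10174) = -687548746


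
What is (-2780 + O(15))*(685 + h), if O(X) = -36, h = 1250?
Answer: -5448960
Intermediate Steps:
(-2780 + O(15))*(685 + h) = (-2780 - 36)*(685 + 1250) = -2816*1935 = -5448960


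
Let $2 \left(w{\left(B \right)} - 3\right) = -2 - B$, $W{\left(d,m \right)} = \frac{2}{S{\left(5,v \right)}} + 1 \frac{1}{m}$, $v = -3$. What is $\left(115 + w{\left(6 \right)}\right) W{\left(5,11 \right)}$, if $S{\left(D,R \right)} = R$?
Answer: $- \frac{722}{11} \approx -65.636$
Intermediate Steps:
$W{\left(d,m \right)} = - \frac{2}{3} + \frac{1}{m}$ ($W{\left(d,m \right)} = \frac{2}{-3} + 1 \frac{1}{m} = 2 \left(- \frac{1}{3}\right) + \frac{1}{m} = - \frac{2}{3} + \frac{1}{m}$)
$w{\left(B \right)} = 2 - \frac{B}{2}$ ($w{\left(B \right)} = 3 + \frac{-2 - B}{2} = 3 - \left(1 + \frac{B}{2}\right) = 2 - \frac{B}{2}$)
$\left(115 + w{\left(6 \right)}\right) W{\left(5,11 \right)} = \left(115 + \left(2 - 3\right)\right) \left(- \frac{2}{3} + \frac{1}{11}\right) = \left(115 - 1\right) \left(- \frac{19}{33}\right) = 114 \left(- \frac{19}{33}\right) = - \frac{722}{11}$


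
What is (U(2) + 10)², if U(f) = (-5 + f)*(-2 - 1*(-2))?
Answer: 100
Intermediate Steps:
U(f) = 0 (U(f) = (-5 + f)*(-2 + 2) = (-5 + f)*0 = 0)
(U(2) + 10)² = (0 + 10)² = 10² = 100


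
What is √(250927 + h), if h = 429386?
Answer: √680313 ≈ 824.81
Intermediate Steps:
√(250927 + h) = √(250927 + 429386) = √680313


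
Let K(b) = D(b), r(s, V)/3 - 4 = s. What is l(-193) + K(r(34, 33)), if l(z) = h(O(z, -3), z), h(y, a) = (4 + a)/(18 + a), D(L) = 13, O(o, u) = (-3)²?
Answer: 352/25 ≈ 14.080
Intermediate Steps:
O(o, u) = 9
r(s, V) = 12 + 3*s
K(b) = 13
h(y, a) = (4 + a)/(18 + a)
l(z) = (4 + z)/(18 + z)
l(-193) + K(r(34, 33)) = (4 - 193)/(18 - 193) + 13 = -189/(-175) + 13 = -1/175*(-189) + 13 = 27/25 + 13 = 352/25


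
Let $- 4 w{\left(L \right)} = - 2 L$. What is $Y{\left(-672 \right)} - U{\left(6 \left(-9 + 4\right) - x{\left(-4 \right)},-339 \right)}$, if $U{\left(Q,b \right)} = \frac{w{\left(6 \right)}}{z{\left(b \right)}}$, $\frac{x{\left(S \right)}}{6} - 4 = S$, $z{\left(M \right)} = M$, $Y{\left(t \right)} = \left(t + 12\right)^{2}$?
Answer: $\frac{49222801}{113} \approx 4.356 \cdot 10^{5}$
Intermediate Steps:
$Y{\left(t \right)} = \left(12 + t\right)^{2}$
$x{\left(S \right)} = 24 + 6 S$
$w{\left(L \right)} = \frac{L}{2}$ ($w{\left(L \right)} = - \frac{\left(-2\right) L}{4} = \frac{L}{2}$)
$U{\left(Q,b \right)} = \frac{3}{b}$ ($U{\left(Q,b \right)} = \frac{\frac{1}{2} \cdot 6}{b} = \frac{3}{b}$)
$Y{\left(-672 \right)} - U{\left(6 \left(-9 + 4\right) - x{\left(-4 \right)},-339 \right)} = \left(12 - 672\right)^{2} - \frac{3}{-339} = \left(-660\right)^{2} - 3 \left(- \frac{1}{339}\right) = 435600 - - \frac{1}{113} = 435600 + \frac{1}{113} = \frac{49222801}{113}$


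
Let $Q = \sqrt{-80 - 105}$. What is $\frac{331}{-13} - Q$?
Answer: $- \frac{331}{13} - i \sqrt{185} \approx -25.462 - 13.601 i$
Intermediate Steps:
$Q = i \sqrt{185}$ ($Q = \sqrt{-185} = i \sqrt{185} \approx 13.601 i$)
$\frac{331}{-13} - Q = \frac{331}{-13} - i \sqrt{185} = 331 \left(- \frac{1}{13}\right) - i \sqrt{185} = - \frac{331}{13} - i \sqrt{185}$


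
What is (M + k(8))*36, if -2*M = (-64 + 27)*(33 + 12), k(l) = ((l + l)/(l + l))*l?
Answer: 30258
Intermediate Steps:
k(l) = l (k(l) = ((2*l)/((2*l)))*l = ((2*l)*(1/(2*l)))*l = 1*l = l)
M = 1665/2 (M = -(-64 + 27)*(33 + 12)/2 = -(-37)*45/2 = -½*(-1665) = 1665/2 ≈ 832.50)
(M + k(8))*36 = (1665/2 + 8)*36 = (1681/2)*36 = 30258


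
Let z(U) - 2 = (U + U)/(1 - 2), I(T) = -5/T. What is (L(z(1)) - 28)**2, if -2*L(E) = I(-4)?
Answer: 52441/64 ≈ 819.39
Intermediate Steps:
z(U) = 2 - 2*U (z(U) = 2 + (U + U)/(1 - 2) = 2 + (2*U)/(-1) = 2 + (2*U)*(-1) = 2 - 2*U)
L(E) = -5/8 (L(E) = -(-5)/(2*(-4)) = -(-5)*(-1)/(2*4) = -1/2*5/4 = -5/8)
(L(z(1)) - 28)**2 = (-5/8 - 28)**2 = (-229/8)**2 = 52441/64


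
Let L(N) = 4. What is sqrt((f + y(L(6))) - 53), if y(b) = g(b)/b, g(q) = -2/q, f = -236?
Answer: 3*I*sqrt(514)/4 ≈ 17.004*I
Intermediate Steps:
y(b) = -2/b**2 (y(b) = (-2/b)/b = -2/b**2)
sqrt((f + y(L(6))) - 53) = sqrt((-236 - 2/4**2) - 53) = sqrt((-236 - 2*1/16) - 53) = sqrt((-236 - 1/8) - 53) = sqrt(-1889/8 - 53) = sqrt(-2313/8) = 3*I*sqrt(514)/4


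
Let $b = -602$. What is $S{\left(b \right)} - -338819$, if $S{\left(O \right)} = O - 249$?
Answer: $337968$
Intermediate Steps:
$S{\left(O \right)} = -249 + O$
$S{\left(b \right)} - -338819 = \left(-249 - 602\right) - -338819 = -851 + 338819 = 337968$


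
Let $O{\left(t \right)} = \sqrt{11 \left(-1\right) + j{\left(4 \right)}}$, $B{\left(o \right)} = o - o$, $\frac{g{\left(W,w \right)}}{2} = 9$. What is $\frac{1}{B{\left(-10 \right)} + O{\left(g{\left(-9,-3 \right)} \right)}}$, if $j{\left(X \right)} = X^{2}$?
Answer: $\frac{\sqrt{5}}{5} \approx 0.44721$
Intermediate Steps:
$g{\left(W,w \right)} = 18$ ($g{\left(W,w \right)} = 2 \cdot 9 = 18$)
$B{\left(o \right)} = 0$
$O{\left(t \right)} = \sqrt{5}$ ($O{\left(t \right)} = \sqrt{11 \left(-1\right) + 4^{2}} = \sqrt{-11 + 16} = \sqrt{5}$)
$\frac{1}{B{\left(-10 \right)} + O{\left(g{\left(-9,-3 \right)} \right)}} = \frac{1}{0 + \sqrt{5}} = \frac{1}{\sqrt{5}} = \frac{\sqrt{5}}{5}$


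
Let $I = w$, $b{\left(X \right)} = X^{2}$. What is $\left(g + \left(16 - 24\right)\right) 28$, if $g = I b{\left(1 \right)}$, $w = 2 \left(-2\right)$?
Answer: $-336$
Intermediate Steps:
$w = -4$
$I = -4$
$g = -4$ ($g = - 4 \cdot 1^{2} = \left(-4\right) 1 = -4$)
$\left(g + \left(16 - 24\right)\right) 28 = \left(-4 + \left(16 - 24\right)\right) 28 = \left(-4 - 8\right) 28 = \left(-12\right) 28 = -336$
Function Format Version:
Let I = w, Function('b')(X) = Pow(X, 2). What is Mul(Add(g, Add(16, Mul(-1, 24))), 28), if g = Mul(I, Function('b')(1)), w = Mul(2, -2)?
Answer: -336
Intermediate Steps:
w = -4
I = -4
g = -4 (g = Mul(-4, Pow(1, 2)) = Mul(-4, 1) = -4)
Mul(Add(g, Add(16, Mul(-1, 24))), 28) = Mul(Add(-4, Add(16, Mul(-1, 24))), 28) = Mul(Add(-4, Add(16, -24)), 28) = Mul(Add(-4, -8), 28) = Mul(-12, 28) = -336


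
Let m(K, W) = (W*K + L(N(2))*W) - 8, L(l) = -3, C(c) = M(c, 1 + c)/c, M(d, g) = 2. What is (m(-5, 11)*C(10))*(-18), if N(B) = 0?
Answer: 1728/5 ≈ 345.60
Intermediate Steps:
C(c) = 2/c
m(K, W) = -8 - 3*W + K*W (m(K, W) = (W*K - 3*W) - 8 = (K*W - 3*W) - 8 = (-3*W + K*W) - 8 = -8 - 3*W + K*W)
(m(-5, 11)*C(10))*(-18) = ((-8 - 3*11 - 5*11)*(2/10))*(-18) = ((-8 - 33 - 55)*(2*(⅒)))*(-18) = -96*⅕*(-18) = -96/5*(-18) = 1728/5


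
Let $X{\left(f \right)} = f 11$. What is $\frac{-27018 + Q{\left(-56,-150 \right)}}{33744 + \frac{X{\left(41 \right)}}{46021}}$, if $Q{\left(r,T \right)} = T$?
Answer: $- \frac{1250298528}{1552933075} \approx -0.80512$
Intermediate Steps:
$X{\left(f \right)} = 11 f$
$\frac{-27018 + Q{\left(-56,-150 \right)}}{33744 + \frac{X{\left(41 \right)}}{46021}} = \frac{-27018 - 150}{33744 + \frac{11 \cdot 41}{46021}} = - \frac{27168}{33744 + 451 \cdot \frac{1}{46021}} = - \frac{27168}{33744 + \frac{451}{46021}} = - \frac{27168}{\frac{1552933075}{46021}} = \left(-27168\right) \frac{46021}{1552933075} = - \frac{1250298528}{1552933075}$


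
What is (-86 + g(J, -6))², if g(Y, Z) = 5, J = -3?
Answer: 6561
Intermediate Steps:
(-86 + g(J, -6))² = (-86 + 5)² = (-81)² = 6561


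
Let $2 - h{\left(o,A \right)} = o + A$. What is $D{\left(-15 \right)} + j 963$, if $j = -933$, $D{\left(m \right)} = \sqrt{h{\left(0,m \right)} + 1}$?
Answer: $-898479 + 3 \sqrt{2} \approx -8.9848 \cdot 10^{5}$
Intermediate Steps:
$h{\left(o,A \right)} = 2 - A - o$ ($h{\left(o,A \right)} = 2 - \left(o + A\right) = 2 - \left(A + o\right) = 2 - A - o$)
$D{\left(m \right)} = \sqrt{3 - m}$ ($D{\left(m \right)} = \sqrt{\left(2 - m - 0\right) + 1} = \sqrt{\left(2 - m + 0\right) + 1} = \sqrt{\left(2 - m\right) + 1} = \sqrt{3 - m}$)
$D{\left(-15 \right)} + j 963 = \sqrt{3 - -15} - 898479 = \sqrt{3 + 15} - 898479 = \sqrt{18} - 898479 = 3 \sqrt{2} - 898479 = -898479 + 3 \sqrt{2}$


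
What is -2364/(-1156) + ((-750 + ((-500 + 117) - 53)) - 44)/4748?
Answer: 1225299/686086 ≈ 1.7859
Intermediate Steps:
-2364/(-1156) + ((-750 + ((-500 + 117) - 53)) - 44)/4748 = -2364*(-1/1156) + ((-750 + (-383 - 53)) - 44)*(1/4748) = 591/289 + ((-750 - 436) - 44)*(1/4748) = 591/289 + (-1186 - 44)*(1/4748) = 591/289 - 1230*1/4748 = 591/289 - 615/2374 = 1225299/686086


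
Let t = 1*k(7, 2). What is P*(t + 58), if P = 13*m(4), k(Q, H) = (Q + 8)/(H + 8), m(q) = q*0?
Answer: 0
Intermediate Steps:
m(q) = 0
k(Q, H) = (8 + Q)/(8 + H)
t = 3/2 (t = 1*((8 + 7)/(8 + 2)) = 1*(15/10) = 1*((⅒)*15) = 1*(3/2) = 3/2 ≈ 1.5000)
P = 0 (P = 13*0 = 0)
P*(t + 58) = 0*(3/2 + 58) = 0*(119/2) = 0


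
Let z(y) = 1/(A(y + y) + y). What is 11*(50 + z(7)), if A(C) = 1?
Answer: 4411/8 ≈ 551.38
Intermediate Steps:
z(y) = 1/(1 + y)
11*(50 + z(7)) = 11*(50 + 1/(1 + 7)) = 11*(50 + 1/8) = 11*(50 + ⅛) = 11*(401/8) = 4411/8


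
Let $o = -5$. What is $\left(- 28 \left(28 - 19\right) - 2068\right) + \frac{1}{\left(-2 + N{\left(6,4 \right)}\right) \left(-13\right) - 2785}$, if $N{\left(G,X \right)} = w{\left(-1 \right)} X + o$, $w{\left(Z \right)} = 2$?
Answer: $- \frac{6491361}{2798} \approx -2320.0$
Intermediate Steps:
$N{\left(G,X \right)} = -5 + 2 X$ ($N{\left(G,X \right)} = 2 X - 5 = -5 + 2 X$)
$\left(- 28 \left(28 - 19\right) - 2068\right) + \frac{1}{\left(-2 + N{\left(6,4 \right)}\right) \left(-13\right) - 2785} = \left(- 28 \left(28 - 19\right) - 2068\right) + \frac{1}{\left(-2 + \left(-5 + 2 \cdot 4\right)\right) \left(-13\right) - 2785} = \left(\left(-28\right) 9 - 2068\right) + \frac{1}{\left(-2 + \left(-5 + 8\right)\right) \left(-13\right) - 2785} = \left(-252 - 2068\right) + \frac{1}{\left(-2 + 3\right) \left(-13\right) - 2785} = -2320 + \frac{1}{1 \left(-13\right) - 2785} = -2320 + \frac{1}{-13 - 2785} = -2320 + \frac{1}{-2798} = -2320 - \frac{1}{2798} = - \frac{6491361}{2798}$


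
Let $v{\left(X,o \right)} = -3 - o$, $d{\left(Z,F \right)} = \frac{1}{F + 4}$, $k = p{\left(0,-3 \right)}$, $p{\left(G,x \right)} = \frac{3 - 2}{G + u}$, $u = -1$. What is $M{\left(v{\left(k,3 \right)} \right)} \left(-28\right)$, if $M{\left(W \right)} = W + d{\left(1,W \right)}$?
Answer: $182$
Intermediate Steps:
$p{\left(G,x \right)} = \frac{1}{-1 + G}$ ($p{\left(G,x \right)} = \frac{3 - 2}{G - 1} = 1 \frac{1}{-1 + G} = \frac{1}{-1 + G}$)
$k = -1$ ($k = \frac{1}{-1 + 0} = \frac{1}{-1} = -1$)
$d{\left(Z,F \right)} = \frac{1}{4 + F}$
$M{\left(W \right)} = W + \frac{1}{4 + W}$
$M{\left(v{\left(k,3 \right)} \right)} \left(-28\right) = \frac{1 + \left(-3 - 3\right) \left(4 - 6\right)}{4 - 6} \left(-28\right) = \frac{1 - 6 \left(4 - 6\right)}{4 - 6} \left(-28\right) = \frac{1 - -12}{-2} \left(-28\right) = - \frac{1 + 12}{2} \left(-28\right) = \left(- \frac{1}{2}\right) 13 \left(-28\right) = \left(- \frac{13}{2}\right) \left(-28\right) = 182$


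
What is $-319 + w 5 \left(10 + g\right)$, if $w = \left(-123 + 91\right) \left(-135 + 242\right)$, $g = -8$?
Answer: $-34559$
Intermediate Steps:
$w = -3424$ ($w = \left(-32\right) 107 = -3424$)
$-319 + w 5 \left(10 + g\right) = -319 - 3424 \cdot 5 \left(10 - 8\right) = -319 - 3424 \cdot 5 \cdot 2 = -319 - 34240 = -34559$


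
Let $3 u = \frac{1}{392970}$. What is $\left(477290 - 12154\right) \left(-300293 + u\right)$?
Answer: $- \frac{82333356048845272}{589455} \approx -1.3968 \cdot 10^{11}$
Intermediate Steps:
$u = \frac{1}{1178910}$ ($u = \frac{1}{3 \cdot 392970} = \frac{1}{3} \cdot \frac{1}{392970} = \frac{1}{1178910} \approx 8.4824 \cdot 10^{-7}$)
$\left(477290 - 12154\right) \left(-300293 + u\right) = \left(477290 - 12154\right) \left(-300293 + \frac{1}{1178910}\right) = 465136 \left(- \frac{354018420629}{1178910}\right) = - \frac{82333356048845272}{589455}$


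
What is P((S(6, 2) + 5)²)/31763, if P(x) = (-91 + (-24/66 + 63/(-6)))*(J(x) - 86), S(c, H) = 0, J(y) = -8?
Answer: 105327/349393 ≈ 0.30146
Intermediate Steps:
P(x) = 105327/11 (P(x) = (-91 + (-24/66 + 63/(-6)))*(-8 - 86) = (-91 + (-24*1/66 + 63*(-⅙)))*(-94) = (-91 + (-4/11 - 21/2))*(-94) = (-91 - 239/22)*(-94) = -2241/22*(-94) = 105327/11)
P((S(6, 2) + 5)²)/31763 = (105327/11)/31763 = (105327/11)*(1/31763) = 105327/349393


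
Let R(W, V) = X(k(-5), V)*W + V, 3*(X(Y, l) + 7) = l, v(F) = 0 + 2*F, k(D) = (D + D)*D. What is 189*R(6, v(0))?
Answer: -7938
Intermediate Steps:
k(D) = 2*D² (k(D) = (2*D)*D = 2*D²)
v(F) = 2*F
X(Y, l) = -7 + l/3
R(W, V) = V + W*(-7 + V/3) (R(W, V) = (-7 + V/3)*W + V = W*(-7 + V/3) + V = V + W*(-7 + V/3))
189*R(6, v(0)) = 189*(2*0 + (⅓)*6*(-21 + 2*0)) = 189*(0 + (⅓)*6*(-21 + 0)) = 189*(0 + (⅓)*6*(-21)) = 189*(0 - 42) = 189*(-42) = -7938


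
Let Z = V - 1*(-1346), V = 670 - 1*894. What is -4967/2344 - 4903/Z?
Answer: -8532803/1314984 ≈ -6.4889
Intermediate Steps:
V = -224 (V = 670 - 894 = -224)
Z = 1122 (Z = -224 - 1*(-1346) = -224 + 1346 = 1122)
-4967/2344 - 4903/Z = -4967/2344 - 4903/1122 = -8532803/1314984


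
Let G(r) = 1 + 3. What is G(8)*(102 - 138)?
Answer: -144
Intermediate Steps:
G(r) = 4
G(8)*(102 - 138) = 4*(102 - 138) = 4*(-36) = -144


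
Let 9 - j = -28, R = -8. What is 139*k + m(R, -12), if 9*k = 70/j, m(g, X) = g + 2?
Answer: 7732/333 ≈ 23.219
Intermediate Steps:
m(g, X) = 2 + g
j = 37 (j = 9 - 1*(-28) = 9 + 28 = 37)
k = 70/333 (k = (70/37)/9 = (70*(1/37))/9 = (⅑)*(70/37) = 70/333 ≈ 0.21021)
139*k + m(R, -12) = 139*(70/333) + (2 - 8) = 9730/333 - 6 = 7732/333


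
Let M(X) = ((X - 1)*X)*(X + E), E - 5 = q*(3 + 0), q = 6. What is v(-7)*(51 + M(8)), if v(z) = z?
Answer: -12509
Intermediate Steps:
E = 23 (E = 5 + 6*(3 + 0) = 5 + 6*3 = 5 + 18 = 23)
M(X) = X*(-1 + X)*(23 + X) (M(X) = ((X - 1)*X)*(X + 23) = ((-1 + X)*X)*(23 + X) = (X*(-1 + X))*(23 + X) = X*(-1 + X)*(23 + X))
v(-7)*(51 + M(8)) = -7*(51 + 8*(-23 + 8² + 22*8)) = -7*(51 + 8*(-23 + 64 + 176)) = -7*(51 + 8*217) = -7*(51 + 1736) = -7*1787 = -12509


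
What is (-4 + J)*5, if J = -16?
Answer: -100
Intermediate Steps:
(-4 + J)*5 = (-4 - 16)*5 = -20*5 = -100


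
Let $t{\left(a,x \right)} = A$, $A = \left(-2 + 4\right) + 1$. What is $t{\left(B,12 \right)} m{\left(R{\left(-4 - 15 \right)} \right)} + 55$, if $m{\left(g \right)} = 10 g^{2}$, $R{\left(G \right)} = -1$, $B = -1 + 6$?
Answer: $85$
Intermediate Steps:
$B = 5$
$A = 3$ ($A = 2 + 1 = 3$)
$t{\left(a,x \right)} = 3$
$t{\left(B,12 \right)} m{\left(R{\left(-4 - 15 \right)} \right)} + 55 = 3 \cdot 10 \left(-1\right)^{2} + 55 = 3 \cdot 10 \cdot 1 + 55 = 3 \cdot 10 + 55 = 30 + 55 = 85$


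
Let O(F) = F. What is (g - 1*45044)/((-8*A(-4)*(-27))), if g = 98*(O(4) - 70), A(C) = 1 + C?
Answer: 6439/81 ≈ 79.494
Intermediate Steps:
g = -6468 (g = 98*(4 - 70) = 98*(-66) = -6468)
(g - 1*45044)/((-8*A(-4)*(-27))) = (-6468 - 1*45044)/((-8*(1 - 4)*(-27))) = (-6468 - 45044)/((-8*(-3)*(-27))) = -51512/(24*(-27)) = -51512/(-648) = -51512*(-1/648) = 6439/81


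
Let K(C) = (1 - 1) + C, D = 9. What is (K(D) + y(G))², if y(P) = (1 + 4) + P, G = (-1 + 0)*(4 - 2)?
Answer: 144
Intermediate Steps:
K(C) = C (K(C) = 0 + C = C)
G = -2 (G = -1*2 = -2)
y(P) = 5 + P
(K(D) + y(G))² = (9 + (5 - 2))² = (9 + 3)² = 12² = 144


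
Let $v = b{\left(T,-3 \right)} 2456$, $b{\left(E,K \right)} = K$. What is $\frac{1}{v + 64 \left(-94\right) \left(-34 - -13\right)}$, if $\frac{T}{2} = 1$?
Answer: $\frac{1}{118968} \approx 8.4056 \cdot 10^{-6}$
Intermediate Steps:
$T = 2$ ($T = 2 \cdot 1 = 2$)
$v = -7368$ ($v = \left(-3\right) 2456 = -7368$)
$\frac{1}{v + 64 \left(-94\right) \left(-34 - -13\right)} = \frac{1}{-7368 + 64 \left(-94\right) \left(-34 - -13\right)} = \frac{1}{-7368 - 6016 \left(-34 + 13\right)} = \frac{1}{-7368 - -126336} = \frac{1}{-7368 + 126336} = \frac{1}{118968}$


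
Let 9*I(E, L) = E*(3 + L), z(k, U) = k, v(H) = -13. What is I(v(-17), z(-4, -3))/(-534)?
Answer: -13/4806 ≈ -0.0027050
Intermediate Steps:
I(E, L) = E*(3 + L)/9 (I(E, L) = (E*(3 + L))/9 = E*(3 + L)/9)
I(v(-17), z(-4, -3))/(-534) = ((1/9)*(-13)*(3 - 4))/(-534) = ((1/9)*(-13)*(-1))*(-1/534) = (13/9)*(-1/534) = -13/4806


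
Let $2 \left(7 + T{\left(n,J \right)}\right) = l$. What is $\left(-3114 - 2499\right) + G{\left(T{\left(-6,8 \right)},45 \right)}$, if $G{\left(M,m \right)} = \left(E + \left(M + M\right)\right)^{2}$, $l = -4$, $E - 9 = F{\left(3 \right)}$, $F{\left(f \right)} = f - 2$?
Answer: $-5549$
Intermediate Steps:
$F{\left(f \right)} = -2 + f$
$E = 10$ ($E = 9 + \left(-2 + 3\right) = 9 + 1 = 10$)
$T{\left(n,J \right)} = -9$ ($T{\left(n,J \right)} = -7 + \frac{1}{2} \left(-4\right) = -7 - 2 = -9$)
$G{\left(M,m \right)} = \left(10 + 2 M\right)^{2}$ ($G{\left(M,m \right)} = \left(10 + \left(M + M\right)\right)^{2} = \left(10 + 2 M\right)^{2}$)
$\left(-3114 - 2499\right) + G{\left(T{\left(-6,8 \right)},45 \right)} = \left(-3114 - 2499\right) + 4 \left(5 - 9\right)^{2} = -5613 + 4 \left(-4\right)^{2} = -5613 + 4 \cdot 16 = -5613 + 64 = -5549$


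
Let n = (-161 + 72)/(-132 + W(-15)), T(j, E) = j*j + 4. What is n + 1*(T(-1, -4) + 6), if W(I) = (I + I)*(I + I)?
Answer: 8359/768 ≈ 10.884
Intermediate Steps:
W(I) = 4*I² (W(I) = (2*I)*(2*I) = 4*I²)
T(j, E) = 4 + j² (T(j, E) = j² + 4 = 4 + j²)
n = -89/768 (n = (-161 + 72)/(-132 + 4*(-15)²) = -89/(-132 + 4*225) = -89/(-132 + 900) = -89/768 ≈ -0.11589)
n + 1*(T(-1, -4) + 6) = -89/768 + 1*((4 + (-1)²) + 6) = -89/768 + 1*((4 + 1) + 6) = -89/768 + 1*(5 + 6) = -89/768 + 1*11 = -89/768 + 11 = 8359/768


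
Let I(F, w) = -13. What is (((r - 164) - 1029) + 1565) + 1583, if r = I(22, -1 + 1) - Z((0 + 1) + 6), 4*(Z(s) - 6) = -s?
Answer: 7751/4 ≈ 1937.8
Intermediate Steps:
Z(s) = 6 - s/4 (Z(s) = 6 + (-s)/4 = 6 - s/4)
r = -69/4 (r = -13 - (6 - ((0 + 1) + 6)/4) = -13 - (6 - (1 + 6)/4) = -13 - (6 - ¼*7) = -13 - (6 - 7/4) = -13 - 1*17/4 = -13 - 17/4 = -69/4 ≈ -17.250)
(((r - 164) - 1029) + 1565) + 1583 = (((-69/4 - 164) - 1029) + 1565) + 1583 = ((-725/4 - 1029) + 1565) + 1583 = (-4841/4 + 1565) + 1583 = 1419/4 + 1583 = 7751/4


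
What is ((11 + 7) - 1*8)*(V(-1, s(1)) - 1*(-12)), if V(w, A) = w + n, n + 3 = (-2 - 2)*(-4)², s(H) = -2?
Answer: -560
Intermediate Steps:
n = -67 (n = -3 + (-2 - 2)*(-4)² = -3 - 4*16 = -3 - 64 = -67)
V(w, A) = -67 + w (V(w, A) = w - 67 = -67 + w)
((11 + 7) - 1*8)*(V(-1, s(1)) - 1*(-12)) = ((11 + 7) - 1*8)*((-67 - 1) - 1*(-12)) = (18 - 8)*(-68 + 12) = 10*(-56) = -560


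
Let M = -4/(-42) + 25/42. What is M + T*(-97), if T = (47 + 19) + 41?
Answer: -435889/42 ≈ -10378.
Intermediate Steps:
M = 29/42 (M = -4*(-1/42) + 25*(1/42) = 2/21 + 25/42 = 29/42 ≈ 0.69048)
T = 107 (T = 66 + 41 = 107)
M + T*(-97) = 29/42 + 107*(-97) = 29/42 - 10379 = -435889/42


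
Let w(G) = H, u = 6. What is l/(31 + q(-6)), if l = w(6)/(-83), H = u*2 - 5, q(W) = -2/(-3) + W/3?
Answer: -21/7387 ≈ -0.0028428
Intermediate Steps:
q(W) = ⅔ + W/3 (q(W) = -2*(-⅓) + W*(⅓) = ⅔ + W/3)
H = 7 (H = 6*2 - 5 = 12 - 5 = 7)
w(G) = 7
l = -7/83 (l = 7/(-83) = 7*(-1/83) = -7/83 ≈ -0.084337)
l/(31 + q(-6)) = -7/83/(31 + (⅔ + (⅓)*(-6))) = -7/83/(31 + (⅔ - 2)) = -7/83/(31 - 4/3) = -7/83/(89/3) = (3/89)*(-7/83) = -21/7387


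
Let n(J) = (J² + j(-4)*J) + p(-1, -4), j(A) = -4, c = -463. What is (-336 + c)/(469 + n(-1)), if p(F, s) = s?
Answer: -17/10 ≈ -1.7000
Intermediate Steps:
n(J) = -4 + J² - 4*J (n(J) = (J² - 4*J) - 4 = -4 + J² - 4*J)
(-336 + c)/(469 + n(-1)) = (-336 - 463)/(469 + (-4 + (-1)² - 4*(-1))) = -799/(469 + (-4 + 1 + 4)) = -799/(469 + 1) = -799/470 = -799*1/470 = -17/10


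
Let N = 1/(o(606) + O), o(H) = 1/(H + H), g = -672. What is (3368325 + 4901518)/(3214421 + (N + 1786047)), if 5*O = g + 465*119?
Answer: 547890007974923/331288810736608 ≈ 1.6538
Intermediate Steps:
o(H) = 1/(2*H)
O = 54663/5 (O = (-672 + 465*119)/5 = (-672 + 55335)/5 = (⅕)*54663 = 54663/5 ≈ 10933.)
N = 6060/66251561 (N = 1/((½)/606 + 54663/5) = 1/((½)*(1/606) + 54663/5) = 1/(1/1212 + 54663/5) = 1/(66251561/6060) = 6060/66251561 ≈ 9.1469e-5)
(3368325 + 4901518)/(3214421 + (N + 1786047)) = (3368325 + 4901518)/(3214421 + (6060/66251561 + 1786047)) = 8269843/(3214421 + 118328401775427/66251561) = 8269843/(331288810736608/66251561) = 8269843*(66251561/331288810736608) = 547890007974923/331288810736608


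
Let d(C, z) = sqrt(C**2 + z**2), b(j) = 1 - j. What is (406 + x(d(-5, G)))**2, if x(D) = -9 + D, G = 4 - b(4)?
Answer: (397 + sqrt(74))**2 ≈ 1.6451e+5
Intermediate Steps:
G = 7 (G = 4 - (1 - 1*4) = 4 - (1 - 4) = 4 - 1*(-3) = 4 + 3 = 7)
(406 + x(d(-5, G)))**2 = (406 + (-9 + sqrt((-5)**2 + 7**2)))**2 = (406 + (-9 + sqrt(25 + 49)))**2 = (406 + (-9 + sqrt(74)))**2 = (397 + sqrt(74))**2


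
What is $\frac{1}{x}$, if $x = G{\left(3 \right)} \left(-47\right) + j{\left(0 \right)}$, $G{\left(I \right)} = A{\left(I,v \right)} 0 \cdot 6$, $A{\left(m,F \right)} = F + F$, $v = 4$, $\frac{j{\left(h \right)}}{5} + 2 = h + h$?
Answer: $- \frac{1}{10} \approx -0.1$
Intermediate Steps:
$j{\left(h \right)} = -10 + 10 h$ ($j{\left(h \right)} = -10 + 5 \left(h + h\right) = -10 + 5 \cdot 2 h = -10 + 10 h$)
$A{\left(m,F \right)} = 2 F$
$G{\left(I \right)} = 0$ ($G{\left(I \right)} = 2 \cdot 4 \cdot 0 \cdot 6 = 8 \cdot 0 = 0$)
$x = -10$ ($x = 0 \left(-47\right) + \left(-10 + 10 \cdot 0\right) = 0 + \left(-10 + 0\right) = 0 - 10 = -10$)
$\frac{1}{x} = \frac{1}{-10} = - \frac{1}{10}$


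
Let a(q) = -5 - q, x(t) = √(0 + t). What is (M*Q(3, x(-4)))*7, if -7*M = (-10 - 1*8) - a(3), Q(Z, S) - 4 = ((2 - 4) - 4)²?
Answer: 400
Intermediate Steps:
x(t) = √t
Q(Z, S) = 40 (Q(Z, S) = 4 + ((2 - 4) - 4)² = 4 + (-2 - 4)² = 4 + (-6)² = 4 + 36 = 40)
M = 10/7 (M = -((-10 - 1*8) - (-5 - 1*3))/7 = -((-10 - 8) - (-5 - 3))/7 = -(-18 - 1*(-8))/7 = -(-18 + 8)/7 = -⅐*(-10) = 10/7 ≈ 1.4286)
(M*Q(3, x(-4)))*7 = ((10/7)*40)*7 = (400/7)*7 = 400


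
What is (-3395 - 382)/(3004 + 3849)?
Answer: -3777/6853 ≈ -0.55115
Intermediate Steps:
(-3395 - 382)/(3004 + 3849) = -3777/6853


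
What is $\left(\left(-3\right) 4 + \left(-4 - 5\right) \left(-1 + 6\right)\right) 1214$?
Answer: $-69198$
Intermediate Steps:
$\left(\left(-3\right) 4 + \left(-4 - 5\right) \left(-1 + 6\right)\right) 1214 = \left(-12 - 45\right) 1214 = \left(-57\right) 1214 = -69198$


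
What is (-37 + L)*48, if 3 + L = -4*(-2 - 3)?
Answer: -960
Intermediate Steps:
L = 17 (L = -3 - 4*(-2 - 3) = -3 - 4*(-5) = -3 + 20 = 17)
(-37 + L)*48 = (-37 + 17)*48 = -20*48 = -960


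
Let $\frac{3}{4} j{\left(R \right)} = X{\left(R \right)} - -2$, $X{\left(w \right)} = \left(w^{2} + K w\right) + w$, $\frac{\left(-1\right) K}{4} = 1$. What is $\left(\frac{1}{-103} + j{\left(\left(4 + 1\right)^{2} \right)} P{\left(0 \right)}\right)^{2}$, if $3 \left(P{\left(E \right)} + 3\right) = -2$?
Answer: $\frac{695374199881}{95481} \approx 7.2829 \cdot 10^{6}$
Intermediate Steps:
$K = -4$ ($K = \left(-4\right) 1 = -4$)
$X{\left(w \right)} = w^{2} - 3 w$ ($X{\left(w \right)} = \left(w^{2} - 4 w\right) + w = w^{2} - 3 w$)
$P{\left(E \right)} = - \frac{11}{3}$ ($P{\left(E \right)} = -3 + \frac{1}{3} \left(-2\right) = -3 - \frac{2}{3} = - \frac{11}{3}$)
$j{\left(R \right)} = \frac{8}{3} + \frac{4 R \left(-3 + R\right)}{3}$ ($j{\left(R \right)} = \frac{4 \left(R \left(-3 + R\right) - -2\right)}{3} = \frac{4 \left(R \left(-3 + R\right) + 2\right)}{3} = \frac{4 \left(2 + R \left(-3 + R\right)\right)}{3} = \frac{8}{3} + \frac{4 R \left(-3 + R\right)}{3}$)
$\left(\frac{1}{-103} + j{\left(\left(4 + 1\right)^{2} \right)} P{\left(0 \right)}\right)^{2} = \left(\frac{1}{-103} + \left(\frac{8}{3} + \frac{4 \left(4 + 1\right)^{2} \left(-3 + \left(4 + 1\right)^{2}\right)}{3}\right) \left(- \frac{11}{3}\right)\right)^{2} = \left(- \frac{1}{103} + \left(\frac{8}{3} + \frac{4 \cdot 5^{2} \left(-3 + 5^{2}\right)}{3}\right) \left(- \frac{11}{3}\right)\right)^{2} = \left(- \frac{1}{103} + \left(\frac{8}{3} + \frac{4}{3} \cdot 25 \left(-3 + 25\right)\right) \left(- \frac{11}{3}\right)\right)^{2} = \left(- \frac{1}{103} + \left(\frac{8}{3} + \frac{4}{3} \cdot 25 \cdot 22\right) \left(- \frac{11}{3}\right)\right)^{2} = \left(- \frac{1}{103} + \left(\frac{8}{3} + \frac{2200}{3}\right) \left(- \frac{11}{3}\right)\right)^{2} = \left(- \frac{1}{103} + 736 \left(- \frac{11}{3}\right)\right)^{2} = \left(- \frac{1}{103} - \frac{8096}{3}\right)^{2} = \left(- \frac{833891}{309}\right)^{2} = \frac{695374199881}{95481}$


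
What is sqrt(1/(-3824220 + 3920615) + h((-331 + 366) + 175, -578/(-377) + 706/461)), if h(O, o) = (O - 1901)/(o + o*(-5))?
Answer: sqrt(1616106183747612830845)/3422793660 ≈ 11.745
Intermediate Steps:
h(O, o) = -(-1901 + O)/(4*o) (h(O, o) = (-1901 + O)/(o - 5*o) = (-1901 + O)/((-4*o)) = (-1901 + O)*(-1/(4*o)) = -(-1901 + O)/(4*o))
sqrt(1/(-3824220 + 3920615) + h((-331 + 366) + 175, -578/(-377) + 706/461)) = sqrt(1/(-3824220 + 3920615) + (1901 - ((-331 + 366) + 175))/(4*(-578/(-377) + 706/461))) = sqrt(1/96395 + (1901 - (35 + 175))/(4*(-578*(-1/377) + 706*(1/461)))) = sqrt(1/96395 + (1901 - 1*210)/(4*(578/377 + 706/461))) = sqrt(1/96395 + (1901 - 210)/(4*(532620/173797))) = sqrt(1/96395 + (1/4)*(173797/532620)*1691) = sqrt(1/96395 + 293890727/2130480) = sqrt(5665919751929/41073523920) = sqrt(1616106183747612830845)/3422793660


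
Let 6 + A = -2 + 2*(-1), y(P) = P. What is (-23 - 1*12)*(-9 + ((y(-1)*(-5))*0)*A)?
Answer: 315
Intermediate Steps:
A = -10 (A = -6 + (-2 + 2*(-1)) = -6 + (-2 - 2) = -6 - 4 = -10)
(-23 - 1*12)*(-9 + ((y(-1)*(-5))*0)*A) = (-23 - 1*12)*(-9 + (-1*(-5)*0)*(-10)) = (-23 - 12)*(-9 + (5*0)*(-10)) = -35*(-9 + 0*(-10)) = -35*(-9 + 0) = -35*(-9) = 315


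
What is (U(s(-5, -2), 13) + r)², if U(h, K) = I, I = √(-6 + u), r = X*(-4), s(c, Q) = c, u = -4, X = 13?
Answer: (52 - I*√10)² ≈ 2694.0 - 328.88*I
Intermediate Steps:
r = -52 (r = 13*(-4) = -52)
I = I*√10 (I = √(-6 - 4) = √(-10) = I*√10 ≈ 3.1623*I)
U(h, K) = I*√10
(U(s(-5, -2), 13) + r)² = (I*√10 - 52)² = (-52 + I*√10)²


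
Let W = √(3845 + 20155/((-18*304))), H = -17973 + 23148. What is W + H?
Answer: 5175 + √798748030/456 ≈ 5237.0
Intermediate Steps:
H = 5175
W = √798748030/456 (W = √(3845 + 20155/(-5472)) = √(3845 + 20155*(-1/5472)) = √(3845 - 20155/5472) = √(21019685/5472) = √798748030/456 ≈ 61.978)
W + H = √798748030/456 + 5175 = 5175 + √798748030/456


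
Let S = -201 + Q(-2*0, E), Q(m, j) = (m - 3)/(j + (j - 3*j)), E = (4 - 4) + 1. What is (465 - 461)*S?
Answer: -792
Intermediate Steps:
E = 1 (E = 0 + 1 = 1)
Q(m, j) = -(-3 + m)/j (Q(m, j) = (-3 + m)/(j - 2*j) = (-3 + m)/((-j)) = (-3 + m)*(-1/j) = -(-3 + m)/j)
S = -198 (S = -201 + (3 - (-2)*0)/1 = -201 + 1*(3 - 1*0) = -201 + 1*(3 + 0) = -201 + 1*3 = -201 + 3 = -198)
(465 - 461)*S = (465 - 461)*(-198) = 4*(-198) = -792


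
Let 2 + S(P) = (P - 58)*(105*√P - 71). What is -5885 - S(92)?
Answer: -3469 - 7140*√23 ≈ -37711.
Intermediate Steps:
S(P) = -2 + (-71 + 105*√P)*(-58 + P) (S(P) = -2 + (P - 58)*(105*√P - 71) = -2 + (-58 + P)*(-71 + 105*√P) = -2 + (-71 + 105*√P)*(-58 + P))
-5885 - S(92) = -5885 - (4116 - 12180*√23 - 71*92 + 105*92^(3/2)) = -5885 - (4116 - 12180*√23 - 6532 + 105*(184*√23)) = -5885 - (4116 - 12180*√23 - 6532 + 19320*√23) = -5885 - (-2416 + 7140*√23) = -5885 + (2416 - 7140*√23) = -3469 - 7140*√23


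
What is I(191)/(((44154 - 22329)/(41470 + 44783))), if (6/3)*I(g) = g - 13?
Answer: 2558839/7275 ≈ 351.73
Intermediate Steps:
I(g) = -13/2 + g/2 (I(g) = (g - 13)/2 = (-13 + g)/2 = -13/2 + g/2)
I(191)/(((44154 - 22329)/(41470 + 44783))) = (-13/2 + (1/2)*191)/(((44154 - 22329)/(41470 + 44783))) = (-13/2 + 191/2)/((21825/86253)) = 89/((21825*(1/86253))) = 89/(7275/28751) = 89*(28751/7275) = 2558839/7275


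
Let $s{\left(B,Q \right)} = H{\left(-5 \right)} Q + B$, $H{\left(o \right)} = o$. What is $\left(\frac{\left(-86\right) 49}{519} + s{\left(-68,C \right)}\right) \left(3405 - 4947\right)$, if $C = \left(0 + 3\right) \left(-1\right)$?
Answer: $\frac{16304594}{173} \approx 94246.0$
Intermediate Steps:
$C = -3$ ($C = 3 \left(-1\right) = -3$)
$s{\left(B,Q \right)} = B - 5 Q$ ($s{\left(B,Q \right)} = - 5 Q + B = B - 5 Q$)
$\left(\frac{\left(-86\right) 49}{519} + s{\left(-68,C \right)}\right) \left(3405 - 4947\right) = \left(\frac{\left(-86\right) 49}{519} - 53\right) \left(3405 - 4947\right) = \left(\left(-4214\right) \frac{1}{519} + \left(-68 + 15\right)\right) \left(-1542\right) = \left(- \frac{4214}{519} - 53\right) \left(-1542\right) = \left(- \frac{31721}{519}\right) \left(-1542\right) = \frac{16304594}{173}$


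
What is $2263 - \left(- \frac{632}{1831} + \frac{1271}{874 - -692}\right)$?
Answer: $\frac{6487466509}{2867346} \approx 2262.5$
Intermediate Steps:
$2263 - \left(- \frac{632}{1831} + \frac{1271}{874 - -692}\right) = 2263 - \left(- \frac{632}{1831} + \frac{1271}{874 + 692}\right) = 2263 + \left(- \frac{1271}{1566} + \frac{632}{1831}\right) = 2263 - \frac{1337489}{2867346} = \frac{6487466509}{2867346}$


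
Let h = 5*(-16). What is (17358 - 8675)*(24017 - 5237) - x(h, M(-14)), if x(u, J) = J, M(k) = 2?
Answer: 163066738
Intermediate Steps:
h = -80
(17358 - 8675)*(24017 - 5237) - x(h, M(-14)) = (17358 - 8675)*(24017 - 5237) - 1*2 = 8683*18780 - 2 = 163066740 - 2 = 163066738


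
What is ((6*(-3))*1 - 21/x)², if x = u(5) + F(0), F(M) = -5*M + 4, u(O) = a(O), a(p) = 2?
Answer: 1849/4 ≈ 462.25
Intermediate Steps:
u(O) = 2
F(M) = 4 - 5*M
x = 6 (x = 2 + (4 - 5*0) = 2 + (4 + 0) = 2 + 4 = 6)
((6*(-3))*1 - 21/x)² = ((6*(-3))*1 - 21/6)² = (-18*1 - 21*⅙)² = (-18 - 7/2)² = (-43/2)² = 1849/4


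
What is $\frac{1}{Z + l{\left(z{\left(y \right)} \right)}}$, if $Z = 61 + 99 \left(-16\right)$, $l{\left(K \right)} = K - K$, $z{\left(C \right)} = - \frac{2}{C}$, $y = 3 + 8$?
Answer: $- \frac{1}{1523} \approx -0.0006566$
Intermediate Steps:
$y = 11$
$l{\left(K \right)} = 0$
$Z = -1523$ ($Z = 61 - 1584 = -1523$)
$\frac{1}{Z + l{\left(z{\left(y \right)} \right)}} = \frac{1}{-1523 + 0} = \frac{1}{-1523} = - \frac{1}{1523}$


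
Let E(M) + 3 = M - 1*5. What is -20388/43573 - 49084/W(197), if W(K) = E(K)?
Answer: -306084352/1176471 ≈ -260.17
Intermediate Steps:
E(M) = -8 + M (E(M) = -3 + (M - 1*5) = -3 + (M - 5) = -3 + (-5 + M) = -8 + M)
W(K) = -8 + K
-20388/43573 - 49084/W(197) = -20388/43573 - 49084/(-8 + 197) = -20388*1/43573 - 49084/189 = -20388/43573 - 49084*1/189 = -20388/43573 - 7012/27 = -306084352/1176471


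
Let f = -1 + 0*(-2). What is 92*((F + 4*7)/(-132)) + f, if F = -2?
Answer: -631/33 ≈ -19.121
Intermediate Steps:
f = -1 (f = -1 + 0 = -1)
92*((F + 4*7)/(-132)) + f = 92*((-2 + 4*7)/(-132)) - 1 = 92*((-2 + 28)*(-1/132)) - 1 = 92*(26*(-1/132)) - 1 = 92*(-13/66) - 1 = -598/33 - 1 = -631/33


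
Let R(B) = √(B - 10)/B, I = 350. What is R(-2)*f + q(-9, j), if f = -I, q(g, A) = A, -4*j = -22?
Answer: 11/2 + 350*I*√3 ≈ 5.5 + 606.22*I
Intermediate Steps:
j = 11/2 (j = -¼*(-22) = 11/2 ≈ 5.5000)
f = -350 (f = -1*350 = -350)
R(B) = √(-10 + B)/B
R(-2)*f + q(-9, j) = (√(-10 - 2)/(-2))*(-350) + 11/2 = -I*√3*(-350) + 11/2 = 350*I*√3 + 11/2 = 11/2 + 350*I*√3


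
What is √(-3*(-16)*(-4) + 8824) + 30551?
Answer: 30551 + 2*√2158 ≈ 30644.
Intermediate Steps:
√(-3*(-16)*(-4) + 8824) + 30551 = √(48*(-4) + 8824) + 30551 = √(-192 + 8824) + 30551 = √8632 + 30551 = 2*√2158 + 30551 = 30551 + 2*√2158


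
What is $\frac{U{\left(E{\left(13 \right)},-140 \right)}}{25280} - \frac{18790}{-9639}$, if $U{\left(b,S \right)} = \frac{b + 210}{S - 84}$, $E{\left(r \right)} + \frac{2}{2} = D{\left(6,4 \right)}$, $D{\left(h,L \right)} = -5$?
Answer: $\frac{3800019373}{1949391360} \approx 1.9493$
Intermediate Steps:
$E{\left(r \right)} = -6$ ($E{\left(r \right)} = -1 - 5 = -6$)
$U{\left(b,S \right)} = \frac{210 + b}{-84 + S}$
$\frac{U{\left(E{\left(13 \right)},-140 \right)}}{25280} - \frac{18790}{-9639} = \frac{\frac{1}{-84 - 140} \left(210 - 6\right)}{25280} - \frac{18790}{-9639} = \frac{1}{-224} \cdot 204 \cdot \frac{1}{25280} - - \frac{18790}{9639} = \left(- \frac{1}{224}\right) 204 \cdot \frac{1}{25280} + \frac{18790}{9639} = \left(- \frac{51}{56}\right) \frac{1}{25280} + \frac{18790}{9639} = - \frac{51}{1415680} + \frac{18790}{9639} = \frac{3800019373}{1949391360}$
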